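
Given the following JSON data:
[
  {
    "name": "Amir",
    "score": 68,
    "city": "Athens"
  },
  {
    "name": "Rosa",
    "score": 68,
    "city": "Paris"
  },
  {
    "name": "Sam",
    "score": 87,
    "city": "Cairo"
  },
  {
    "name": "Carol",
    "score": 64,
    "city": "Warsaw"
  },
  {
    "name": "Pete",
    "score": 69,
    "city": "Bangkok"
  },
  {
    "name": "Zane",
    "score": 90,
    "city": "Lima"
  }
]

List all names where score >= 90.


Filtering records where score >= 90:
  Amir (score=68) -> no
  Rosa (score=68) -> no
  Sam (score=87) -> no
  Carol (score=64) -> no
  Pete (score=69) -> no
  Zane (score=90) -> YES


ANSWER: Zane


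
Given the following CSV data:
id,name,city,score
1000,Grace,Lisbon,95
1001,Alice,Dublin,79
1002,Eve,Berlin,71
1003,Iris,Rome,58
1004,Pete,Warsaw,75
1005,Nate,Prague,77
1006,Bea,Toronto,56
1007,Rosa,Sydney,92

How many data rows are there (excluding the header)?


Counting rows (excluding header):
Header: id,name,city,score
Data rows: 8

ANSWER: 8


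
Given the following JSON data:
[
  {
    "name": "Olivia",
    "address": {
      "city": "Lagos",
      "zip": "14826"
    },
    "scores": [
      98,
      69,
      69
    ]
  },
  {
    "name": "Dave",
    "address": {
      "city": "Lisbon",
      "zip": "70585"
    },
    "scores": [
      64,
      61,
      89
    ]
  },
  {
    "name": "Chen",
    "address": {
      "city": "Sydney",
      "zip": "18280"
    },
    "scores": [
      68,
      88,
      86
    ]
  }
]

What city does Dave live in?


Path: records[1].address.city
Value: Lisbon

ANSWER: Lisbon


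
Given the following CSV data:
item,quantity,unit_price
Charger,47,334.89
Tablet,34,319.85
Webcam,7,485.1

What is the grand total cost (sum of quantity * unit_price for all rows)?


Computing row totals:
  Charger: 47 * 334.89 = 15739.83
  Tablet: 34 * 319.85 = 10874.9
  Webcam: 7 * 485.1 = 3395.7
Grand total = 15739.83 + 10874.9 + 3395.7 = 30010.43

ANSWER: 30010.43


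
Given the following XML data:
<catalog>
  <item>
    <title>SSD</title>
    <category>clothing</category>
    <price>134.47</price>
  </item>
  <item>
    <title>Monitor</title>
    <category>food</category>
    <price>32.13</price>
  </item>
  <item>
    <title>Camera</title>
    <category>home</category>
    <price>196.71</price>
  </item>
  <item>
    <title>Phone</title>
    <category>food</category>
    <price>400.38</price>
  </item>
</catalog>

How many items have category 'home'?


Scanning <item> elements for <category>home</category>:
  Item 3: Camera -> MATCH
Count: 1

ANSWER: 1


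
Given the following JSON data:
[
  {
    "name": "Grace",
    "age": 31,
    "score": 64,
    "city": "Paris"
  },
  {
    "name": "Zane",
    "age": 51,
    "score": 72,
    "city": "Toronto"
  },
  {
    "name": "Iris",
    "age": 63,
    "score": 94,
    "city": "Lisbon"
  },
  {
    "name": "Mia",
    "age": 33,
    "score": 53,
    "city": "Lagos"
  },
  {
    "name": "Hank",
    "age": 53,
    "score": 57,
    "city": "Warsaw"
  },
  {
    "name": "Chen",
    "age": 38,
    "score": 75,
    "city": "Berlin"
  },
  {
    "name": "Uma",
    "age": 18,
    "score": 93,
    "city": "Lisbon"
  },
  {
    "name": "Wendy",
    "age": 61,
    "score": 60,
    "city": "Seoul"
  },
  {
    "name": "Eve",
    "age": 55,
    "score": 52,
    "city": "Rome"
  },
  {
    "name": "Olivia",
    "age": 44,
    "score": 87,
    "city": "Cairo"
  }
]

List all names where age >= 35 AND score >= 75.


Checking both conditions:
  Grace (age=31, score=64) -> no
  Zane (age=51, score=72) -> no
  Iris (age=63, score=94) -> YES
  Mia (age=33, score=53) -> no
  Hank (age=53, score=57) -> no
  Chen (age=38, score=75) -> YES
  Uma (age=18, score=93) -> no
  Wendy (age=61, score=60) -> no
  Eve (age=55, score=52) -> no
  Olivia (age=44, score=87) -> YES


ANSWER: Iris, Chen, Olivia


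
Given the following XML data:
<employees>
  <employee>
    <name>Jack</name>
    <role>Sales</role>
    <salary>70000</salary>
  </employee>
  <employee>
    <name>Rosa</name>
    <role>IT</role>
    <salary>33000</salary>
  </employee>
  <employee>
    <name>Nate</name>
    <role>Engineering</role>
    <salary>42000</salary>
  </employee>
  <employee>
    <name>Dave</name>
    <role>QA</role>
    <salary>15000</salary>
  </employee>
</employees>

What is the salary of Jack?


Searching for <employee> with <name>Jack</name>
Found at position 1
<salary>70000</salary>

ANSWER: 70000


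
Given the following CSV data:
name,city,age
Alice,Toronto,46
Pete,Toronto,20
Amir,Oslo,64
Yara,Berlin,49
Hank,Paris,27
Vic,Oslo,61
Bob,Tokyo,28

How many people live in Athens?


Scanning city column for 'Athens':
Total matches: 0

ANSWER: 0


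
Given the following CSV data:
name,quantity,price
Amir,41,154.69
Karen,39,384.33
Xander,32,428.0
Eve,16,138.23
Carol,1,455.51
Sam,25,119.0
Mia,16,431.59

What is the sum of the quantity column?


Values in 'quantity' column:
  Row 1: 41
  Row 2: 39
  Row 3: 32
  Row 4: 16
  Row 5: 1
  Row 6: 25
  Row 7: 16
Sum = 41 + 39 + 32 + 16 + 1 + 25 + 16 = 170

ANSWER: 170


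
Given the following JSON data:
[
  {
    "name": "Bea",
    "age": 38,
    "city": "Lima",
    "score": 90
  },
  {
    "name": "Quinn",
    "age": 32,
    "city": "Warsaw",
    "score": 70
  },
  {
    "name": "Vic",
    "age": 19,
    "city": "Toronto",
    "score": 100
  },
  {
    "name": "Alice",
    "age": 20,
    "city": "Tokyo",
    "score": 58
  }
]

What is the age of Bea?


Looking up record where name = Bea
Record index: 0
Field 'age' = 38

ANSWER: 38


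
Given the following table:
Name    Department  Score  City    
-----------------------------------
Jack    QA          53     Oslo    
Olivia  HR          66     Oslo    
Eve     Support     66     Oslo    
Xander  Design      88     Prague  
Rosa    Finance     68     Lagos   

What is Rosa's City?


Row 5: Rosa
City = Lagos

ANSWER: Lagos


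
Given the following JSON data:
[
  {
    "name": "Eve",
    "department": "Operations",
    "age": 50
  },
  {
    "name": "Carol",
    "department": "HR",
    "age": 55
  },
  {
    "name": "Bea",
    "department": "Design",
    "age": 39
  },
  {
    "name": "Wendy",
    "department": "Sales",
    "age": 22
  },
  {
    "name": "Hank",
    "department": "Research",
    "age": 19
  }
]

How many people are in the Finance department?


Scanning records for department = Finance
  No matches found
Count: 0

ANSWER: 0


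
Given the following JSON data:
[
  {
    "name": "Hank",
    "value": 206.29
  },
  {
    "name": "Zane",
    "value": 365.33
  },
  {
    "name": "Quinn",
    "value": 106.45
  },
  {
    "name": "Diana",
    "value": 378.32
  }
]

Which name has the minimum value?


Comparing values:
  Hank: 206.29
  Zane: 365.33
  Quinn: 106.45
  Diana: 378.32
Minimum: Quinn (106.45)

ANSWER: Quinn


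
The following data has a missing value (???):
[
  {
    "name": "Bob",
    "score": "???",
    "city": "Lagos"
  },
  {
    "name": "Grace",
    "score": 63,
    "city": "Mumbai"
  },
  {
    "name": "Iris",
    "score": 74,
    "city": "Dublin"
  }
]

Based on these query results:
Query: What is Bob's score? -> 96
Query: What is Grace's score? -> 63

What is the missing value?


The missing value is Bob's score
From query: Bob's score = 96

ANSWER: 96


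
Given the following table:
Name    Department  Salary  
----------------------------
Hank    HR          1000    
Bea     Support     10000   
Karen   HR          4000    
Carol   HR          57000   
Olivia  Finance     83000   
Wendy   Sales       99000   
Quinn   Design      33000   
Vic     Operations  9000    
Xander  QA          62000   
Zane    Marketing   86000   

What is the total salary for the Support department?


Support department members:
  Bea: 10000
Total = 10000 = 10000

ANSWER: 10000


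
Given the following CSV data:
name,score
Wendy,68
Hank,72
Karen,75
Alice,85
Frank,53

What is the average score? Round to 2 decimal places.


Scores: 68, 72, 75, 85, 53
Sum = 353
Count = 5
Average = 353 / 5 = 70.60

ANSWER: 70.60


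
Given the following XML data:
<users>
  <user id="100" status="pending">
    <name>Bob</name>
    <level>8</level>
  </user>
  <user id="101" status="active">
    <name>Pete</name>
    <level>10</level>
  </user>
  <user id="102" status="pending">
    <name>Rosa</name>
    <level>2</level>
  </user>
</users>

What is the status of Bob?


Finding user with name = Bob
user id="100" status="pending"

ANSWER: pending


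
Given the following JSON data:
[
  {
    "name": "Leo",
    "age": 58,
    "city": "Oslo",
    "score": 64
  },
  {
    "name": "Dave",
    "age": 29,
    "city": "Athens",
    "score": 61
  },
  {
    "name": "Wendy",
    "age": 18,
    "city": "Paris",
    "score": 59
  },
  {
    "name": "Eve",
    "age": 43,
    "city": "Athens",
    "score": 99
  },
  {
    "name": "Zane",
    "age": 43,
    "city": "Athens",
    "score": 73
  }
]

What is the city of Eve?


Looking up record where name = Eve
Record index: 3
Field 'city' = Athens

ANSWER: Athens


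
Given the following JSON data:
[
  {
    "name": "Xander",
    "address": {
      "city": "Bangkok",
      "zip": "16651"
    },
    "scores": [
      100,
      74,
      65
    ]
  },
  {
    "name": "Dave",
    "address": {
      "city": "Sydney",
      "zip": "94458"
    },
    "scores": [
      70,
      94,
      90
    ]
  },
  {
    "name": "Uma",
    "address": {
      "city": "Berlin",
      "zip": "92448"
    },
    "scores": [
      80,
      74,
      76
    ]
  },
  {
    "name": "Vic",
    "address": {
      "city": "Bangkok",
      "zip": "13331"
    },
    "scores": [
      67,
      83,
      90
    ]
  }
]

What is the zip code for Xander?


Path: records[0].address.zip
Value: 16651

ANSWER: 16651


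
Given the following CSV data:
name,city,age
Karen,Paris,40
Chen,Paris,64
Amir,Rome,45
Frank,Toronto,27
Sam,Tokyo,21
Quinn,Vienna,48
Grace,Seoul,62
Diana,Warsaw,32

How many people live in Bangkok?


Scanning city column for 'Bangkok':
Total matches: 0

ANSWER: 0


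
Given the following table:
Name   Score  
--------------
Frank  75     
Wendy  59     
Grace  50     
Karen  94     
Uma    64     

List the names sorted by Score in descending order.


Sorting by Score (descending):
  Karen: 94
  Frank: 75
  Uma: 64
  Wendy: 59
  Grace: 50


ANSWER: Karen, Frank, Uma, Wendy, Grace


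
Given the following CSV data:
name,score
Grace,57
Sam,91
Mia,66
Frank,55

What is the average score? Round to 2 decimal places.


Scores: 57, 91, 66, 55
Sum = 269
Count = 4
Average = 269 / 4 = 67.25

ANSWER: 67.25


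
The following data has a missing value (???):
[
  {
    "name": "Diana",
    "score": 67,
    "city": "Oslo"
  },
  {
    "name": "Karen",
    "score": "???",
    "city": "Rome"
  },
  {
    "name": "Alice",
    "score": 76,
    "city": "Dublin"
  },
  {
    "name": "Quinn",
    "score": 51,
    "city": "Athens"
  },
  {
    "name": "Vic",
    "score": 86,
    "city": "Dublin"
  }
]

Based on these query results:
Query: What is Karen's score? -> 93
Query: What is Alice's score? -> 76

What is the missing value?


The missing value is Karen's score
From query: Karen's score = 93

ANSWER: 93


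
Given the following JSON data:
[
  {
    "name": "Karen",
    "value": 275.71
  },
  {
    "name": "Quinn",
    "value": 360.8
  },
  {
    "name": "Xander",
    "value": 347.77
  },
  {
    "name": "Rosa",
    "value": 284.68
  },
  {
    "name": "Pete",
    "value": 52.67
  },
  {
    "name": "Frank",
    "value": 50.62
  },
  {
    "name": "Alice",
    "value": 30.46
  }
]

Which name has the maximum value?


Comparing values:
  Karen: 275.71
  Quinn: 360.8
  Xander: 347.77
  Rosa: 284.68
  Pete: 52.67
  Frank: 50.62
  Alice: 30.46
Maximum: Quinn (360.8)

ANSWER: Quinn


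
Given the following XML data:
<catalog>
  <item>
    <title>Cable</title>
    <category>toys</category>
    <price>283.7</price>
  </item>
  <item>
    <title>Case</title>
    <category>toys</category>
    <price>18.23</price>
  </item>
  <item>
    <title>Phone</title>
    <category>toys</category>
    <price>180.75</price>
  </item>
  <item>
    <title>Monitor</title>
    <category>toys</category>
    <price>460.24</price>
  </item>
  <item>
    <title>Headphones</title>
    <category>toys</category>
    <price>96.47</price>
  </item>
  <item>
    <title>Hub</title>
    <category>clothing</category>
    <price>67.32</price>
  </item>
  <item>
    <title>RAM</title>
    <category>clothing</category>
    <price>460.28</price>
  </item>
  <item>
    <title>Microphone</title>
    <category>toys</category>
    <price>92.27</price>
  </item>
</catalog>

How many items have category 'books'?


Scanning <item> elements for <category>books</category>:
Count: 0

ANSWER: 0


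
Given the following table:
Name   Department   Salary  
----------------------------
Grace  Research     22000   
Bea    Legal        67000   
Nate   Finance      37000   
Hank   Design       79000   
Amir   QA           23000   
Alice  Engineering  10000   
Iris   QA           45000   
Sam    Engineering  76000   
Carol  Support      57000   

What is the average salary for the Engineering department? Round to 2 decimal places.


Engineering department members:
  Alice: 10000
  Sam: 76000
Sum = 86000
Count = 2
Average = 86000 / 2 = 43000.00

ANSWER: 43000.00


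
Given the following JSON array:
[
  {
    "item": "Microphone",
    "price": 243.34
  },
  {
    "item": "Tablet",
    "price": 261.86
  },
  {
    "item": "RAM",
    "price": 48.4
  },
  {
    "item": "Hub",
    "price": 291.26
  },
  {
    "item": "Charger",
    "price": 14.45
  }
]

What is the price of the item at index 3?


Array index 3 -> Hub
price = 291.26

ANSWER: 291.26


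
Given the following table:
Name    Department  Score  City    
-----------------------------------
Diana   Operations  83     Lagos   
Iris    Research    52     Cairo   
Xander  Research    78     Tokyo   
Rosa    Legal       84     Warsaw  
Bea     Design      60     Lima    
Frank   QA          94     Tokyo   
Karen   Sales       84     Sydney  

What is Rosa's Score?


Row 4: Rosa
Score = 84

ANSWER: 84


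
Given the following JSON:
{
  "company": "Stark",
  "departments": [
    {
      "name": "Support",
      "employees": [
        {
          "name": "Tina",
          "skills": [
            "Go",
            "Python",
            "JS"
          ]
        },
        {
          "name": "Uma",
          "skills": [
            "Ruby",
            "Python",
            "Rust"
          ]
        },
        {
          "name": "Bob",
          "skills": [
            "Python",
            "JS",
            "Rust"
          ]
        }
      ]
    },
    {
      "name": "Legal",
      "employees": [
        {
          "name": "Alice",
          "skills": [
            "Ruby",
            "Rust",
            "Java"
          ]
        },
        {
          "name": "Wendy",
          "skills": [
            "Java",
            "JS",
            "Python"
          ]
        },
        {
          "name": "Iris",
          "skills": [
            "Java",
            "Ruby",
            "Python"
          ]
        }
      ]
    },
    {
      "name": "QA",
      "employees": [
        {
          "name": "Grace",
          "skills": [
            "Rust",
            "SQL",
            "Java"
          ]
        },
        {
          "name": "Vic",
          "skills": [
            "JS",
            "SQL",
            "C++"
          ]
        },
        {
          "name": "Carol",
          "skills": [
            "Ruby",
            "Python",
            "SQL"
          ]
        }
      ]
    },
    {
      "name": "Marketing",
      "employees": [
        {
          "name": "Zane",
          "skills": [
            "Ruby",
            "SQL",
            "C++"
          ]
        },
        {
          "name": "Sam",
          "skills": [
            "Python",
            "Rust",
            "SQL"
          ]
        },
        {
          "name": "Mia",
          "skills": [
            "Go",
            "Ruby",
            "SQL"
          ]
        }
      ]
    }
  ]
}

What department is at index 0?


Path: departments[0].name
Value: Support

ANSWER: Support


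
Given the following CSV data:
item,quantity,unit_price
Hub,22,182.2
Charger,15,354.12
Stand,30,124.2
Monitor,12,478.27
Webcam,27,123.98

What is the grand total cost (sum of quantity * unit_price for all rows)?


Computing row totals:
  Hub: 22 * 182.2 = 4008.4
  Charger: 15 * 354.12 = 5311.8
  Stand: 30 * 124.2 = 3726.0
  Monitor: 12 * 478.27 = 5739.24
  Webcam: 27 * 123.98 = 3347.46
Grand total = 4008.4 + 5311.8 + 3726.0 + 5739.24 + 3347.46 = 22132.9

ANSWER: 22132.9


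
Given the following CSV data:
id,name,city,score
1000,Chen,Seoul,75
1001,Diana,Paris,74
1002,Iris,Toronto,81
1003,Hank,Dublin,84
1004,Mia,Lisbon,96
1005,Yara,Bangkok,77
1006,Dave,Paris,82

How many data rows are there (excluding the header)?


Counting rows (excluding header):
Header: id,name,city,score
Data rows: 7

ANSWER: 7


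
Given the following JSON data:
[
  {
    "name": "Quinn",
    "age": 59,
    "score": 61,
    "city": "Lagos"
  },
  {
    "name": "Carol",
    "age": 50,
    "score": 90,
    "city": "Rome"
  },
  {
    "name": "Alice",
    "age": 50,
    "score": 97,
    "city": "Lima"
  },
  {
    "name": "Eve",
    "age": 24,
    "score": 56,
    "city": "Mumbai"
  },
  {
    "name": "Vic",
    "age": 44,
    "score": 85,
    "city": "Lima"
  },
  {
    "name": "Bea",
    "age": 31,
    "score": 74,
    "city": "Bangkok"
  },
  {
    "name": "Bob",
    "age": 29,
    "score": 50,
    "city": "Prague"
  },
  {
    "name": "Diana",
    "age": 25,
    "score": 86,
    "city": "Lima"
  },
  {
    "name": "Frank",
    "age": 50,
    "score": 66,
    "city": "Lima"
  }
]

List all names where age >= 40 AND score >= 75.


Checking both conditions:
  Quinn (age=59, score=61) -> no
  Carol (age=50, score=90) -> YES
  Alice (age=50, score=97) -> YES
  Eve (age=24, score=56) -> no
  Vic (age=44, score=85) -> YES
  Bea (age=31, score=74) -> no
  Bob (age=29, score=50) -> no
  Diana (age=25, score=86) -> no
  Frank (age=50, score=66) -> no


ANSWER: Carol, Alice, Vic


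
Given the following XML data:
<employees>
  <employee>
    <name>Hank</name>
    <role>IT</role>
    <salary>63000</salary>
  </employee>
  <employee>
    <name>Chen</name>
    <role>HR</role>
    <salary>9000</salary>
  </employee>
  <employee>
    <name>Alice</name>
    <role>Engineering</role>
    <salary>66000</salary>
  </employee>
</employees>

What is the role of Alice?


Searching for <employee> with <name>Alice</name>
Found at position 3
<role>Engineering</role>

ANSWER: Engineering


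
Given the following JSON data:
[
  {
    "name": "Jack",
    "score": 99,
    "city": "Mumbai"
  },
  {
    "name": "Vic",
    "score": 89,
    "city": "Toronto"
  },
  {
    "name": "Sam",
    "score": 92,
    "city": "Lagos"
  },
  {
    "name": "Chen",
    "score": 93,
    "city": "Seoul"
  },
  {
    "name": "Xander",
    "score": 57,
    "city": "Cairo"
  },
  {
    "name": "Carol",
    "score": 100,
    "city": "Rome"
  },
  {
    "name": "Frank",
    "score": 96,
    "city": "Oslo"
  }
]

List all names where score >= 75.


Filtering records where score >= 75:
  Jack (score=99) -> YES
  Vic (score=89) -> YES
  Sam (score=92) -> YES
  Chen (score=93) -> YES
  Xander (score=57) -> no
  Carol (score=100) -> YES
  Frank (score=96) -> YES


ANSWER: Jack, Vic, Sam, Chen, Carol, Frank


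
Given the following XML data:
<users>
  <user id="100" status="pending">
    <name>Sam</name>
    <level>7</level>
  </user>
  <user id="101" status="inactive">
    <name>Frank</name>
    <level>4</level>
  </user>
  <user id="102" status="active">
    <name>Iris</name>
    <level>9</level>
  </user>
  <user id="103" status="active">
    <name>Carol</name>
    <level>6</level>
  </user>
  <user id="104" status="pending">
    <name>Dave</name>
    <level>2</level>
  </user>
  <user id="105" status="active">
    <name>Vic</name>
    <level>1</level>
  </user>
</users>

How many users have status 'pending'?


Counting users with status='pending':
  Sam (id=100) -> MATCH
  Dave (id=104) -> MATCH
Count: 2

ANSWER: 2


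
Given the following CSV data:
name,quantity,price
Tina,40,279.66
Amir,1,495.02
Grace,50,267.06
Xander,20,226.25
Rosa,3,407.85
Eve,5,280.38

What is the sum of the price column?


Values in 'price' column:
  Row 1: 279.66
  Row 2: 495.02
  Row 3: 267.06
  Row 4: 226.25
  Row 5: 407.85
  Row 6: 280.38
Sum = 279.66 + 495.02 + 267.06 + 226.25 + 407.85 + 280.38 = 1956.22

ANSWER: 1956.22


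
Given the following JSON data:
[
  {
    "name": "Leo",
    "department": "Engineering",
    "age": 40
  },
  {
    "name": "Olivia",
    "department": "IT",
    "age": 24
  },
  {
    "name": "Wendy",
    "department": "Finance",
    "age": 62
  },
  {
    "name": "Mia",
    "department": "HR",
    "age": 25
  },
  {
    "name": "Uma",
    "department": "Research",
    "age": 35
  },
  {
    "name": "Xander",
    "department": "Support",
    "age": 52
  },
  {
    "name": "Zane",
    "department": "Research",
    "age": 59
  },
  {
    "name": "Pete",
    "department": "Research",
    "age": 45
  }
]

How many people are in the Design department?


Scanning records for department = Design
  No matches found
Count: 0

ANSWER: 0


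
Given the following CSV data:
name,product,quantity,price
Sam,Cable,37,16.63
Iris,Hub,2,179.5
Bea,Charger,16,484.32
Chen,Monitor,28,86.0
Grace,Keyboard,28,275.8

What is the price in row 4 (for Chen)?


Row 4: Chen
Column 'price' = 86.0

ANSWER: 86.0


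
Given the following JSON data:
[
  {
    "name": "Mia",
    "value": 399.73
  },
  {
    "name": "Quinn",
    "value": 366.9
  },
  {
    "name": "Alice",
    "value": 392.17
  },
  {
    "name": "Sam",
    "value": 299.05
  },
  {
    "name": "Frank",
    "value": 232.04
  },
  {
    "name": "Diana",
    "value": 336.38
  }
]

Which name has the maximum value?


Comparing values:
  Mia: 399.73
  Quinn: 366.9
  Alice: 392.17
  Sam: 299.05
  Frank: 232.04
  Diana: 336.38
Maximum: Mia (399.73)

ANSWER: Mia


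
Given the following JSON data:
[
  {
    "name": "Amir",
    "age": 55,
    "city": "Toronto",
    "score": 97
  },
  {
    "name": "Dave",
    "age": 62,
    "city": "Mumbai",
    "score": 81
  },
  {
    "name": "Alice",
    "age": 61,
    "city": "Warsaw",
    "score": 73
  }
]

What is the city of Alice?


Looking up record where name = Alice
Record index: 2
Field 'city' = Warsaw

ANSWER: Warsaw


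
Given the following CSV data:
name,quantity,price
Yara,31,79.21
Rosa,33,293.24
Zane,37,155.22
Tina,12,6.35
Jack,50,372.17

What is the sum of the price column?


Values in 'price' column:
  Row 1: 79.21
  Row 2: 293.24
  Row 3: 155.22
  Row 4: 6.35
  Row 5: 372.17
Sum = 79.21 + 293.24 + 155.22 + 6.35 + 372.17 = 906.19

ANSWER: 906.19


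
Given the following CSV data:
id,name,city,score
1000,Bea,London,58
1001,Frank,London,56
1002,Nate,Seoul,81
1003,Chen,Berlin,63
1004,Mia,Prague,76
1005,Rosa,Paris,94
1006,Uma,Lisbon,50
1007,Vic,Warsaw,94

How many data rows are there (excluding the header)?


Counting rows (excluding header):
Header: id,name,city,score
Data rows: 8

ANSWER: 8


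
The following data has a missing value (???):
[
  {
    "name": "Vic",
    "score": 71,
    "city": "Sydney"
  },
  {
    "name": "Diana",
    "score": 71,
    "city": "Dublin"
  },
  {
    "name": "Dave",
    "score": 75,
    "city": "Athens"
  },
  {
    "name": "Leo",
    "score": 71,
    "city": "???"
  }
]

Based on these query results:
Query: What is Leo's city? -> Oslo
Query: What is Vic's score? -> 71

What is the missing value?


The missing value is Leo's city
From query: Leo's city = Oslo

ANSWER: Oslo


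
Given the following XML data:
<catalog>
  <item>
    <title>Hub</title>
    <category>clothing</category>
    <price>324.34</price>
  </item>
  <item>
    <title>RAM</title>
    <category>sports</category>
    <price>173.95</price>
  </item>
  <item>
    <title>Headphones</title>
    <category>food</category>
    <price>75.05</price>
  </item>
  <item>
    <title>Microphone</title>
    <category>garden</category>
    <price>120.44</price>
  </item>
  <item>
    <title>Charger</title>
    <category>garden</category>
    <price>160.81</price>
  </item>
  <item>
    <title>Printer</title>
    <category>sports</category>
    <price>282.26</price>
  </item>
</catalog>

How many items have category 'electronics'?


Scanning <item> elements for <category>electronics</category>:
Count: 0

ANSWER: 0


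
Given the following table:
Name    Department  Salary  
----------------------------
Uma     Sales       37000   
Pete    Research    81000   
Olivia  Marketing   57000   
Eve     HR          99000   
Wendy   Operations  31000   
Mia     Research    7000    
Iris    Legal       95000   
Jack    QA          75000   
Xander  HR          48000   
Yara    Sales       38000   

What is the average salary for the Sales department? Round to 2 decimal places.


Sales department members:
  Uma: 37000
  Yara: 38000
Sum = 75000
Count = 2
Average = 75000 / 2 = 37500.00

ANSWER: 37500.00


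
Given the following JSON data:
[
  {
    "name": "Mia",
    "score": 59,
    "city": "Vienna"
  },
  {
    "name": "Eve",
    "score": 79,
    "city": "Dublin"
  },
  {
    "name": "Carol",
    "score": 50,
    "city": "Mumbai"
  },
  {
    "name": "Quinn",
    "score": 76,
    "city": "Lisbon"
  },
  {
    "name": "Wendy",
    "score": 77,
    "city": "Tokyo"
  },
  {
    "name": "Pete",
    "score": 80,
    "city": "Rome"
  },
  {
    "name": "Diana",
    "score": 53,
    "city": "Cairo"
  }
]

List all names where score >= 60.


Filtering records where score >= 60:
  Mia (score=59) -> no
  Eve (score=79) -> YES
  Carol (score=50) -> no
  Quinn (score=76) -> YES
  Wendy (score=77) -> YES
  Pete (score=80) -> YES
  Diana (score=53) -> no


ANSWER: Eve, Quinn, Wendy, Pete


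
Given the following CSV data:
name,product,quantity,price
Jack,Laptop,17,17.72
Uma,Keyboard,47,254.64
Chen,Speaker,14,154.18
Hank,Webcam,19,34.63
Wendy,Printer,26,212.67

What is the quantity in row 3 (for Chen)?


Row 3: Chen
Column 'quantity' = 14

ANSWER: 14


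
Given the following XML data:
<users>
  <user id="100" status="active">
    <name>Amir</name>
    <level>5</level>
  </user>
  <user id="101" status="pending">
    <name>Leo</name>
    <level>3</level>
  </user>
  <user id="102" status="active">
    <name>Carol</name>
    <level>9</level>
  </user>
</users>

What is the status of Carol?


Finding user with name = Carol
user id="102" status="active"

ANSWER: active


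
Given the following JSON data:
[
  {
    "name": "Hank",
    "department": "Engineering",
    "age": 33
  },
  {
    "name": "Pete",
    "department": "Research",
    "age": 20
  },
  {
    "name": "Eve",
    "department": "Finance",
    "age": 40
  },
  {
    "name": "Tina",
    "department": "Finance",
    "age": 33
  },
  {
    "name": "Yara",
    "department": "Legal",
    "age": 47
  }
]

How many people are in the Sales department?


Scanning records for department = Sales
  No matches found
Count: 0

ANSWER: 0


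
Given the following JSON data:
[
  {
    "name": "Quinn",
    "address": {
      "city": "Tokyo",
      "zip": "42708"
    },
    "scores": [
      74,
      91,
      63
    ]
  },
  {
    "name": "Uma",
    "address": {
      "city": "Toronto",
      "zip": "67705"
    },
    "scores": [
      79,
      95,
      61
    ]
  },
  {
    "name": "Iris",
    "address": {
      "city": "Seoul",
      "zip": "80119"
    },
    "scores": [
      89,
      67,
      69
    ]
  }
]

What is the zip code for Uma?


Path: records[1].address.zip
Value: 67705

ANSWER: 67705


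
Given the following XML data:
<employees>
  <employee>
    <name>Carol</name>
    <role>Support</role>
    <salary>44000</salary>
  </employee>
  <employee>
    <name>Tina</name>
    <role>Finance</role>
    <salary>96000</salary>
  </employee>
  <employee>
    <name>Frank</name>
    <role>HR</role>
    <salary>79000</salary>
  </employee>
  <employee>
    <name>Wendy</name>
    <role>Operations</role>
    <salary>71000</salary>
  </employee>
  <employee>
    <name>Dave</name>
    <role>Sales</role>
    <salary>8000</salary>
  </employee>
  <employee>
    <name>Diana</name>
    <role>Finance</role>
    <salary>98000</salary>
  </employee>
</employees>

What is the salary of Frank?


Searching for <employee> with <name>Frank</name>
Found at position 3
<salary>79000</salary>

ANSWER: 79000


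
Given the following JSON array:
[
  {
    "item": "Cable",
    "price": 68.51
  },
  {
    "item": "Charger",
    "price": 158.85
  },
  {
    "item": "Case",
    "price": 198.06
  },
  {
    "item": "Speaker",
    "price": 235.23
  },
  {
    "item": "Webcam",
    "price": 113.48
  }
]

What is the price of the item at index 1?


Array index 1 -> Charger
price = 158.85

ANSWER: 158.85


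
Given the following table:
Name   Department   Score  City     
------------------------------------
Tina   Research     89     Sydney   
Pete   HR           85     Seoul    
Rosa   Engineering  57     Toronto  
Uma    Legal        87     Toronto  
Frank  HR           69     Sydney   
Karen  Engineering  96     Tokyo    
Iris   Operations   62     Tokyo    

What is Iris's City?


Row 7: Iris
City = Tokyo

ANSWER: Tokyo


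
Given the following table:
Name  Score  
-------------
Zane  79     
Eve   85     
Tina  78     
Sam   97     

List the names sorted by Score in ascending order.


Sorting by Score (ascending):
  Tina: 78
  Zane: 79
  Eve: 85
  Sam: 97


ANSWER: Tina, Zane, Eve, Sam


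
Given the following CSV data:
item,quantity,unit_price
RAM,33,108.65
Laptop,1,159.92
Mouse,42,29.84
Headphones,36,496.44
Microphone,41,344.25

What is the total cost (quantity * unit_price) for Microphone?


Row: Microphone
quantity = 41
unit_price = 344.25
total = 41 * 344.25 = 14114.25

ANSWER: 14114.25


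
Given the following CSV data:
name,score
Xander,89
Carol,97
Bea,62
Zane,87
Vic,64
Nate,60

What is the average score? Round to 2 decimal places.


Scores: 89, 97, 62, 87, 64, 60
Sum = 459
Count = 6
Average = 459 / 6 = 76.50

ANSWER: 76.50


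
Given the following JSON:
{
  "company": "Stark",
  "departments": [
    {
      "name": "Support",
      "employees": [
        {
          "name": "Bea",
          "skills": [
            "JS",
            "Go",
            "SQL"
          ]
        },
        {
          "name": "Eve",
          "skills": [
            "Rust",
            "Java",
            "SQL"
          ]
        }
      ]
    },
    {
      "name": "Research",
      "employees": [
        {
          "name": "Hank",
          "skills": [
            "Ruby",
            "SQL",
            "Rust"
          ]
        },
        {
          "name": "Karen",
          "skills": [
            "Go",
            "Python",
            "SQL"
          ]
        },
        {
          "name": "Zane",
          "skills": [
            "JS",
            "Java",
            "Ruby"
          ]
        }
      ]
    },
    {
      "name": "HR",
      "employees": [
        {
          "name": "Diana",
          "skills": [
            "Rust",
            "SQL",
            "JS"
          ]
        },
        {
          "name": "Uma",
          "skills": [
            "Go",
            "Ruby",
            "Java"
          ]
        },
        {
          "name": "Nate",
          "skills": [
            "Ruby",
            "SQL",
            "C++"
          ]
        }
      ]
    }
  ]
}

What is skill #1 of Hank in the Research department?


Path: departments[1].employees[0].skills[0]
Value: Ruby

ANSWER: Ruby


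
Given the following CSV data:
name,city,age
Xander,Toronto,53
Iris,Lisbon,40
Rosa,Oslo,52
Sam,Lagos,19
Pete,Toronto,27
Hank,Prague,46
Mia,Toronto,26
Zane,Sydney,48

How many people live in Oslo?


Scanning city column for 'Oslo':
  Row 3: Rosa -> MATCH
Total matches: 1

ANSWER: 1


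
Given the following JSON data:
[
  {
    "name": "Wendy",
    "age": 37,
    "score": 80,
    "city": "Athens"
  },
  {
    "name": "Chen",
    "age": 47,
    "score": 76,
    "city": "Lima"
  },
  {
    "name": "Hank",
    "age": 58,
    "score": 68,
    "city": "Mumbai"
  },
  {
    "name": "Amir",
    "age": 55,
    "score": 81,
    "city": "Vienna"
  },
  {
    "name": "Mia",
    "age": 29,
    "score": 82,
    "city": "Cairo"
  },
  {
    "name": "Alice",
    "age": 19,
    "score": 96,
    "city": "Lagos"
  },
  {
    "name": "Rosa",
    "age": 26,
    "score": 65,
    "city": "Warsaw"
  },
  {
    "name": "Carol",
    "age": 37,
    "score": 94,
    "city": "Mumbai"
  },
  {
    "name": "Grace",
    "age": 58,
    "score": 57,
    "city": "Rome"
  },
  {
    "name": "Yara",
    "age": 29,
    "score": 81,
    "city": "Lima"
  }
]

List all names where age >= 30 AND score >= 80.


Checking both conditions:
  Wendy (age=37, score=80) -> YES
  Chen (age=47, score=76) -> no
  Hank (age=58, score=68) -> no
  Amir (age=55, score=81) -> YES
  Mia (age=29, score=82) -> no
  Alice (age=19, score=96) -> no
  Rosa (age=26, score=65) -> no
  Carol (age=37, score=94) -> YES
  Grace (age=58, score=57) -> no
  Yara (age=29, score=81) -> no


ANSWER: Wendy, Amir, Carol


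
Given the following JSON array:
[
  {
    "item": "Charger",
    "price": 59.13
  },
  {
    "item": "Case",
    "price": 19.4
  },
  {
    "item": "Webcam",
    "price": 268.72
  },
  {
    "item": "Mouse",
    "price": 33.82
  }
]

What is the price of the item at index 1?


Array index 1 -> Case
price = 19.4

ANSWER: 19.4


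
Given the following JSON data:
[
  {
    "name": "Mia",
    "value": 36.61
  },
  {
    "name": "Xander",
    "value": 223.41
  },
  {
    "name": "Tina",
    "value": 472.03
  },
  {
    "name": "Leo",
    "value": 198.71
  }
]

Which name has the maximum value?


Comparing values:
  Mia: 36.61
  Xander: 223.41
  Tina: 472.03
  Leo: 198.71
Maximum: Tina (472.03)

ANSWER: Tina


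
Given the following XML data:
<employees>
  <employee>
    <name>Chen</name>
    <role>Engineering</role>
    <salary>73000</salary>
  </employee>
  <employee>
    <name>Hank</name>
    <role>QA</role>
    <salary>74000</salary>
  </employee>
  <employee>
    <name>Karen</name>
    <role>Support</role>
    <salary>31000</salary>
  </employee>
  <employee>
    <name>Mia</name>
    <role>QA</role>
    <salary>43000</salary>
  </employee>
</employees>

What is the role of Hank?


Searching for <employee> with <name>Hank</name>
Found at position 2
<role>QA</role>

ANSWER: QA


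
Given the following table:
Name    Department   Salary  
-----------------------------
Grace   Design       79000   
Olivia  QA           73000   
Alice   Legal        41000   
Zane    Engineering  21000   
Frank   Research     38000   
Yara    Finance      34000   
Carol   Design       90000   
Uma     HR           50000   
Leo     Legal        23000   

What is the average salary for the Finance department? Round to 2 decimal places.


Finance department members:
  Yara: 34000
Sum = 34000
Count = 1
Average = 34000 / 1 = 34000.00

ANSWER: 34000.00


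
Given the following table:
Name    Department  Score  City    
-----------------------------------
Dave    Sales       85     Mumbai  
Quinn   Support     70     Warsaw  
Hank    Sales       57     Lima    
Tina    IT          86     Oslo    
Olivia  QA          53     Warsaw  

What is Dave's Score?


Row 1: Dave
Score = 85

ANSWER: 85


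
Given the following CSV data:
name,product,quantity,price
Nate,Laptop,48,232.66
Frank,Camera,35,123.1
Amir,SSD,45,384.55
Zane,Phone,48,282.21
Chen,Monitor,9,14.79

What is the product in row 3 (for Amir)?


Row 3: Amir
Column 'product' = SSD

ANSWER: SSD


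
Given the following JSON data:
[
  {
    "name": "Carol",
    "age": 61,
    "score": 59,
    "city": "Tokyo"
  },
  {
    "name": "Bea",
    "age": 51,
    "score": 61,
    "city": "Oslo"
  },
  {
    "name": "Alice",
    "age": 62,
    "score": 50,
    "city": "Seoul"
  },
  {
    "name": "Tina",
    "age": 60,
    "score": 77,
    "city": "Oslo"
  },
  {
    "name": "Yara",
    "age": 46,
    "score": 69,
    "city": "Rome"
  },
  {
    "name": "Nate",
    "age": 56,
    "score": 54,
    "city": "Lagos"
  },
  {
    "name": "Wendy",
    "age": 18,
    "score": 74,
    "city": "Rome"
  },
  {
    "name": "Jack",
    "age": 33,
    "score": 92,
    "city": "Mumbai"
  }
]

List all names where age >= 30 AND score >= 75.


Checking both conditions:
  Carol (age=61, score=59) -> no
  Bea (age=51, score=61) -> no
  Alice (age=62, score=50) -> no
  Tina (age=60, score=77) -> YES
  Yara (age=46, score=69) -> no
  Nate (age=56, score=54) -> no
  Wendy (age=18, score=74) -> no
  Jack (age=33, score=92) -> YES


ANSWER: Tina, Jack


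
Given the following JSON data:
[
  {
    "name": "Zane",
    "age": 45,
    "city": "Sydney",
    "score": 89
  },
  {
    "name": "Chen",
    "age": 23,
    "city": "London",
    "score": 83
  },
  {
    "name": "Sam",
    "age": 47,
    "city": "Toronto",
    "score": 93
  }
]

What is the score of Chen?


Looking up record where name = Chen
Record index: 1
Field 'score' = 83

ANSWER: 83


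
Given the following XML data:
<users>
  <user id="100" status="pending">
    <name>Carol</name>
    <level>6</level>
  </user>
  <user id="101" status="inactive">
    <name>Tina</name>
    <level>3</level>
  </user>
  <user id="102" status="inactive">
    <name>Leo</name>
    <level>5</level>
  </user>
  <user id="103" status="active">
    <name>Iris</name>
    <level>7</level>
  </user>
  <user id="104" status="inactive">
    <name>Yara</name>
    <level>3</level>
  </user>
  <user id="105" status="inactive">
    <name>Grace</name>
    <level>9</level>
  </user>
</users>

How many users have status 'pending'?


Counting users with status='pending':
  Carol (id=100) -> MATCH
Count: 1

ANSWER: 1


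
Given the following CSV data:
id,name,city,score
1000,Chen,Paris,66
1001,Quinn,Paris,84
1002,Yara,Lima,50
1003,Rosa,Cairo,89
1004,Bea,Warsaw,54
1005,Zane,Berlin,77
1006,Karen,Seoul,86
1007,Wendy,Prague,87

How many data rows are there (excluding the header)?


Counting rows (excluding header):
Header: id,name,city,score
Data rows: 8

ANSWER: 8


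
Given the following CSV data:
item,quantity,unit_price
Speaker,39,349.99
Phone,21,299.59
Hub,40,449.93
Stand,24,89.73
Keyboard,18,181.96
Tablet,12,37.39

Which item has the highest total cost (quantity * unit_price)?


Computing row totals:
  Speaker: 13649.61
  Phone: 6291.39
  Hub: 17997.2
  Stand: 2153.52
  Keyboard: 3275.28
  Tablet: 448.68
Maximum: Hub (17997.2)

ANSWER: Hub


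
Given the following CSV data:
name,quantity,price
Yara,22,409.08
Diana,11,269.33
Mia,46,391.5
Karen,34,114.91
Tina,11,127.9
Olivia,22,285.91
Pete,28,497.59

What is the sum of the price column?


Values in 'price' column:
  Row 1: 409.08
  Row 2: 269.33
  Row 3: 391.5
  Row 4: 114.91
  Row 5: 127.9
  Row 6: 285.91
  Row 7: 497.59
Sum = 409.08 + 269.33 + 391.5 + 114.91 + 127.9 + 285.91 + 497.59 = 2096.22

ANSWER: 2096.22


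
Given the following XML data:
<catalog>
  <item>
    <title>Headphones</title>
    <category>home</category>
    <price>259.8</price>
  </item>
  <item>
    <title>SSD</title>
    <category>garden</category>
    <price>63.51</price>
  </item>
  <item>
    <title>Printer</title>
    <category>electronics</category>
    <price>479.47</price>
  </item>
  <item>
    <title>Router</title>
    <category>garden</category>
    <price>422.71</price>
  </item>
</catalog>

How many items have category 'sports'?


Scanning <item> elements for <category>sports</category>:
Count: 0

ANSWER: 0


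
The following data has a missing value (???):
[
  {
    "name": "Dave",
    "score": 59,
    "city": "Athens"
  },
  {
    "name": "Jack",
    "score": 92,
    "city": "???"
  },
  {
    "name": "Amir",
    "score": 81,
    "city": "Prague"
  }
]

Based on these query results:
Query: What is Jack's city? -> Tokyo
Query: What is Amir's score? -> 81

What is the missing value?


The missing value is Jack's city
From query: Jack's city = Tokyo

ANSWER: Tokyo
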